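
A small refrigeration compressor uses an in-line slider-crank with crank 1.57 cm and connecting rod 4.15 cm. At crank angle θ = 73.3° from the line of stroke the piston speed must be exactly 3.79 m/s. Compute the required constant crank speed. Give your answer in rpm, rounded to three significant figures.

2160

For an in-line slider-crank, |v_piston| = rω|sinθ|·[1 + r cosθ/√(L² − r² sin²θ)].
With r = 0.0157 m, L = 0.0415 m, θ = 73.3°: the bracketed kinematic factor |dx/dθ| = 0.016792 m.
ω = v/|dx/dθ| = 3.79/0.016792 = 225.71 rad/s.
N = 60ω/(2π) = 2155.3 rpm.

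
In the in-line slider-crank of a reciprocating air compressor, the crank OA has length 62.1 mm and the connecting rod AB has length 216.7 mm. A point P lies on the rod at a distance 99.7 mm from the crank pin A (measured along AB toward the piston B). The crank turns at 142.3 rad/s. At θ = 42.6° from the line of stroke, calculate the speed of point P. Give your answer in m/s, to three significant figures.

ω = 142.3 rad/s.  Crank-pin speed |V_A| = rω = 8.8368 m/s, perpendicular to OA.
Rod angle: sinφ = −(r/L) sinθ ⇒ φ = -11.185°; ω_rod = −rω cosθ/√(L²−r²sin²θ) = -30.599 rad/s.
V_P = V_A + ω_rod × AP, with AP = 0.0997 m along the rod.
Components: V_Px = −rω sinθ − a·ω_rod·sinφ = -6.5732 m/s;  V_Py = rω cosθ + a·ω_rod·cosφ = +3.512 m/s.
|V_P| = √(V_Px² + V_Py²) = 7.4526 m/s.

7.45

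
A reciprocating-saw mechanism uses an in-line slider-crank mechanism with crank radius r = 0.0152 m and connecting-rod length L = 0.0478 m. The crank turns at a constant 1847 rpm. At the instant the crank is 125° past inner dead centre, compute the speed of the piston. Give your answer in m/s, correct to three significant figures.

ω = 2π·1847/60 = 193.4 rad/s
For an in-line slider-crank, x = r cosθ + √(L² − r² sin²θ), so v = −rω sinθ·[1 + r cosθ/√(L² − r² sin²θ)].
With r = 0.0152 m, L = 0.0478 m, θ = 125°: √(L² − r² sin²θ) = 0.04615 m.
v = −0.0152·193.4·0.81915·[1 + 0.0152·-0.57358/0.04615] = -1.9533 m/s.
|v| = 1.9533 m/s.

1.95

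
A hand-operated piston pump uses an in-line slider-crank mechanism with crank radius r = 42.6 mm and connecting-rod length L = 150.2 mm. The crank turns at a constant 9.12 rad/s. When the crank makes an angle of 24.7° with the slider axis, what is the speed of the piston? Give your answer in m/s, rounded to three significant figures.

ω = 9.12 rad/s
For an in-line slider-crank, x = r cosθ + √(L² − r² sin²θ), so v = −rω sinθ·[1 + r cosθ/√(L² − r² sin²θ)].
With r = 0.0426 m, L = 0.1502 m, θ = 24.7°: √(L² − r² sin²θ) = 0.14914 m.
v = −0.0426·9.12·0.41787·[1 + 0.0426·0.90851/0.14914] = -0.20448 m/s.
|v| = 0.20448 m/s.

0.204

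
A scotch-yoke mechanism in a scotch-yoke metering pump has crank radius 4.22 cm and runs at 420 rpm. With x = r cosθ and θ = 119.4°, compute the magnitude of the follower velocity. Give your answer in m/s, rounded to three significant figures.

1.62

ω = 43.98 rad/s (from 420 rpm).
x = r cosθ ⇒ ẋ = −rω sinθ.
|v| = rω|sinθ| = 0.0422·43.98·|sin 119.4°| = 1.617 m/s.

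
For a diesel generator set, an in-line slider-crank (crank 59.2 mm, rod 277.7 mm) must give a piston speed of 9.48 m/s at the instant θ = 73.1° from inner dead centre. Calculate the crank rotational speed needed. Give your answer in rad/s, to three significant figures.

For an in-line slider-crank, |v_piston| = rω|sinθ|·[1 + r cosθ/√(L² − r² sin²θ)].
With r = 0.0592 m, L = 0.2777 m, θ = 73.1°: the bracketed kinematic factor |dx/dθ| = 0.060229 m.
ω = v/|dx/dθ| = 9.48/0.060229 = 157.4 rad/s.

157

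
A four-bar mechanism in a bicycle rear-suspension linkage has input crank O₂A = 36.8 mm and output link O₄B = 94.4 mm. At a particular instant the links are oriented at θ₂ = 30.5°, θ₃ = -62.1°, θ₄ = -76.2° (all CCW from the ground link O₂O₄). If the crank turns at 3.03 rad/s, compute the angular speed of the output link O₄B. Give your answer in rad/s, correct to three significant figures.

4.84

ω₂ = 3.03 rad/s
Differentiating the loop-closure r₂e^{iθ₂}+r₃e^{iθ₃}=r₁+r₄e^{iθ₄} gives r₂ω₂e^{iθ₂}+r₃ω₃e^{iθ₃}=r₄ω₄e^{iθ₄}.
Eliminating the other unknown: ω₄ = r₂ω₂ sin(θ₂−θ₃) / [r₄ sin(θ₄−θ₃)].
Numerator sine = +0.99897; denominator sine = -0.24362.
Result = 0.0368·3.03·(+0.99897) / (0.0944·(-0.24362)) = -4.8436 rad/s; magnitude 4.8436 rad/s.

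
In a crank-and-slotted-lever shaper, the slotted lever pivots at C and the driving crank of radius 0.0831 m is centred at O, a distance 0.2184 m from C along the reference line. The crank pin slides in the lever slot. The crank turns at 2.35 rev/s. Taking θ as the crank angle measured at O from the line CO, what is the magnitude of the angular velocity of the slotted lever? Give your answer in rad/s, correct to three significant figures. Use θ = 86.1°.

2.11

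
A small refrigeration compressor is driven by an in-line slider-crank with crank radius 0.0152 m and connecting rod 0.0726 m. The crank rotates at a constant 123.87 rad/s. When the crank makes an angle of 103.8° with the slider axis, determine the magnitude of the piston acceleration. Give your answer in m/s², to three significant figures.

ω = 123.9 rad/s
x(θ) = r cosθ + √(L² − r² sin²θ); with ω constant, a = ω²·d²x/dθ².
d²x/dθ² = −r cosθ − r²(cos2θ)/√u − r⁴ sin²2θ/(4u^{3/2}),  u = L² − r² sin²θ = 0.00505287 m².
Substituting r = 0.0152 m, L = 0.0726 m, θ = 103.8°: d²x/dθ² = +0.0064981 m.
a = ω²·d²x/dθ² = (123.9)²·(+0.0064981) = +99.706 m/s²;  |a| = 99.706 m/s².

99.7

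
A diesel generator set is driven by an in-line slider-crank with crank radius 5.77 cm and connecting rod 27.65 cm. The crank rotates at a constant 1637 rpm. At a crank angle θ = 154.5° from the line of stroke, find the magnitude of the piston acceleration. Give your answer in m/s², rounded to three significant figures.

ω = 2π·1637/60 = 171.4 rad/s
x(θ) = r cosθ + √(L² − r² sin²θ); with ω constant, a = ω²·d²x/dθ².
d²x/dθ² = −r cosθ − r²(cos2θ)/√u − r⁴ sin²2θ/(4u^{3/2}),  u = L² − r² sin²θ = 0.0758352 m².
Substituting r = 0.0577 m, L = 0.2765 m, θ = 154.5°: d²x/dθ² = +0.044391 m.
a = ω²·d²x/dθ² = (171.4)²·(+0.044391) = +1304.5 m/s²;  |a| = 1304.5 m/s².

1300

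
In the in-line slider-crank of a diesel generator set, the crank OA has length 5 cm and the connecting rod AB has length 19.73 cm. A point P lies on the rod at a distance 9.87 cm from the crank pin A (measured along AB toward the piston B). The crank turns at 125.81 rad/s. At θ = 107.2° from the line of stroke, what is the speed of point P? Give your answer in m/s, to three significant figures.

5.85

ω = 125.8 rad/s.  Crank-pin speed |V_A| = rω = 6.2905 m/s, perpendicular to OA.
Rod angle: sinφ = −(r/L) sinθ ⇒ φ = -14.010°; ω_rod = −rω cosθ/√(L²−r²sin²θ) = +9.7171 rad/s.
V_P = V_A + ω_rod × AP, with AP = 0.0987 m along the rod.
Components: V_Px = −rω sinθ − a·ω_rod·sinφ = -5.777 m/s;  V_Py = rω cosθ + a·ω_rod·cosφ = -0.9296 m/s.
|V_P| = √(V_Px² + V_Py²) = 5.8513 m/s.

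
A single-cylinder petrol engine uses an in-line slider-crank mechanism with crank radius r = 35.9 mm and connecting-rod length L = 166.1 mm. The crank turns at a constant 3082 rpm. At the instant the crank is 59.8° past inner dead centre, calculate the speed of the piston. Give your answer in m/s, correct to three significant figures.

11.1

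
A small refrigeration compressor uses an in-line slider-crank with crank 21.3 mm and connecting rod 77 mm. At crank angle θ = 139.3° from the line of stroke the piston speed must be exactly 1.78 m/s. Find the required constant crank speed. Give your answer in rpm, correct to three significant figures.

For an in-line slider-crank, |v_piston| = rω|sinθ|·[1 + r cosθ/√(L² − r² sin²θ)].
With r = 0.0213 m, L = 0.077 m, θ = 139.3°: the bracketed kinematic factor |dx/dθ| = 0.010928 m.
ω = v/|dx/dθ| = 1.78/0.010928 = 162.88 rad/s.
N = 60ω/(2π) = 1555.4 rpm.

1560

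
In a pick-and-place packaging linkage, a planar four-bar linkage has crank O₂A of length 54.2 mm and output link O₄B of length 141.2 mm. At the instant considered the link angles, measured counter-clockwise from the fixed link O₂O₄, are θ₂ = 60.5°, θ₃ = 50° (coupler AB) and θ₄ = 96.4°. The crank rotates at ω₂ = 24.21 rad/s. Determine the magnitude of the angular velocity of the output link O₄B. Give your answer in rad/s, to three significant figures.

2.34

ω₂ = 24.21 rad/s
Differentiating the loop-closure r₂e^{iθ₂}+r₃e^{iθ₃}=r₁+r₄e^{iθ₄} gives r₂ω₂e^{iθ₂}+r₃ω₃e^{iθ₃}=r₄ω₄e^{iθ₄}.
Eliminating the other unknown: ω₄ = r₂ω₂ sin(θ₂−θ₃) / [r₄ sin(θ₄−θ₃)].
Numerator sine = +0.18224; denominator sine = +0.72417.
Result = 0.0542·24.21·(+0.18224) / (0.1412·(+0.72417)) = +2.3386 rad/s; magnitude 2.3386 rad/s.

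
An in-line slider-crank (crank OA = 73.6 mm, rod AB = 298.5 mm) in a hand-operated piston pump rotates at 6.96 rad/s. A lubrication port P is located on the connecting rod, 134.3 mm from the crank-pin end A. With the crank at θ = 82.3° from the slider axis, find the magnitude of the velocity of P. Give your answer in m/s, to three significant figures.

ω = 6.96 rad/s.  Crank-pin speed |V_A| = rω = 0.51226 m/s, perpendicular to OA.
Rod angle: sinφ = −(r/L) sinθ ⇒ φ = -14.143°; ω_rod = −rω cosθ/√(L²−r²sin²θ) = -0.23712 rad/s.
V_P = V_A + ω_rod × AP, with AP = 0.1343 m along the rod.
Components: V_Px = −rω sinθ − a·ω_rod·sinφ = -0.51542 m/s;  V_Py = rω cosθ + a·ω_rod·cosφ = +0.037755 m/s.
|V_P| = √(V_Px² + V_Py²) = 0.5168 m/s.

0.517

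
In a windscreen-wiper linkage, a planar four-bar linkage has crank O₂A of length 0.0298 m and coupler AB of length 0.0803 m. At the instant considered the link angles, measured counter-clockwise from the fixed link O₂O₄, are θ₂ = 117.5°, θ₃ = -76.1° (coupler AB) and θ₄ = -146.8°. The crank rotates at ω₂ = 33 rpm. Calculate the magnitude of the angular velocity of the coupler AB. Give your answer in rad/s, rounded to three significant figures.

ω₂ = 3.456 rad/s (from 33 rpm).
Differentiating the loop-closure r₂e^{iθ₂}+r₃e^{iθ₃}=r₁+r₄e^{iθ₄} gives r₂ω₂e^{iθ₂}+r₃ω₃e^{iθ₃}=r₄ω₄e^{iθ₄}.
Eliminating the other unknown: ω₃ = r₂ω₂ sin(θ₄−θ₂) / [r₃ sin(θ₃−θ₄)].
Numerator sine = +0.99506; denominator sine = +0.94380.
Result = 0.0298·3.456·(+0.99506) / (0.0803·(+0.94380)) = +1.3521 rad/s; magnitude 1.3521 rad/s.

1.35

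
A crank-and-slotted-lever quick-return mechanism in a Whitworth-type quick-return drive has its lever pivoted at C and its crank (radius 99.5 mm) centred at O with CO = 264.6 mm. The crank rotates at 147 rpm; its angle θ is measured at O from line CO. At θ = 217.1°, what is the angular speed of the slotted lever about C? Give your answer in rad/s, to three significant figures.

4.51

ω = 15.39 rad/s (from 147 rpm).
Crank pin A relative to C: A = (d + r cosθ, r sinθ); lever angle φ = atan2(r sinθ, d + r cosθ).
Differentiating tanφ: φ̇ = rω(d cosθ + r)/(d² + r² + 2dr cosθ).
d² + r² + 2dr cosθ = |CA|² = 0.0379163 m²;  d cosθ + r = -0.11154 m.
|ω_lever| = |0.0995·15.39·-0.11154| / 0.0379163 = 4.5058 rad/s.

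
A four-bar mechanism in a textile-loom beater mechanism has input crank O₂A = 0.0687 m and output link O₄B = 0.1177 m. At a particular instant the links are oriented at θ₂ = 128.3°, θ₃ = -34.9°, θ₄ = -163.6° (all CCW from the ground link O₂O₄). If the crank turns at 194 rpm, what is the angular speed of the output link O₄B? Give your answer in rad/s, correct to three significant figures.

ω₂ = 20.32 rad/s (from 194 rpm).
Differentiating the loop-closure r₂e^{iθ₂}+r₃e^{iθ₃}=r₁+r₄e^{iθ₄} gives r₂ω₂e^{iθ₂}+r₃ω₃e^{iθ₃}=r₄ω₄e^{iθ₄}.
Eliminating the other unknown: ω₄ = r₂ω₂ sin(θ₂−θ₃) / [r₄ sin(θ₄−θ₃)].
Numerator sine = +0.28903; denominator sine = -0.78043.
Result = 0.0687·20.32·(+0.28903) / (0.1177·(-0.78043)) = -4.3916 rad/s; magnitude 4.3916 rad/s.

4.39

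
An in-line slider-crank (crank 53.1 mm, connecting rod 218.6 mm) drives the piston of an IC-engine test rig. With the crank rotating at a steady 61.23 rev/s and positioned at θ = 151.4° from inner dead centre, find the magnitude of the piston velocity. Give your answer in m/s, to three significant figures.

7.68

ω = 2π·61.2 = 384.7 rad/s
For an in-line slider-crank, x = r cosθ + √(L² − r² sin²θ), so v = −rω sinθ·[1 + r cosθ/√(L² − r² sin²θ)].
With r = 0.0531 m, L = 0.2186 m, θ = 151.4°: √(L² − r² sin²θ) = 0.21712 m.
v = −0.0531·384.7·0.47869·[1 + 0.0531·-0.87798/0.21712] = -7.6792 m/s.
|v| = 7.6792 m/s.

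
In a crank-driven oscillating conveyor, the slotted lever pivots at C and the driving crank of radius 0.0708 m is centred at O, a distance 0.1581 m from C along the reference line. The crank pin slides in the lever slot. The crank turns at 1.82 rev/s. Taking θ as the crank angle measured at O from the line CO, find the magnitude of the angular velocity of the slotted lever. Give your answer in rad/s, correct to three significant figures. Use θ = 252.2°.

0.785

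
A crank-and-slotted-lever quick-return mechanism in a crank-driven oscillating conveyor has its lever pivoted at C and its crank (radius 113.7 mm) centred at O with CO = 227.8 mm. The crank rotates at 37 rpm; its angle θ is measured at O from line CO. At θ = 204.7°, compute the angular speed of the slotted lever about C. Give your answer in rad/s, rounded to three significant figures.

2.31

ω = 3.875 rad/s (from 37 rpm).
Crank pin A relative to C: A = (d + r cosθ, r sinθ); lever angle φ = atan2(r sinθ, d + r cosθ).
Differentiating tanφ: φ̇ = rω(d cosθ + r)/(d² + r² + 2dr cosθ).
d² + r² + 2dr cosθ = |CA|² = 0.0177582 m²;  d cosθ + r = -0.093258 m.
|ω_lever| = |0.1137·3.875·-0.093258| / 0.0177582 = 2.3135 rad/s.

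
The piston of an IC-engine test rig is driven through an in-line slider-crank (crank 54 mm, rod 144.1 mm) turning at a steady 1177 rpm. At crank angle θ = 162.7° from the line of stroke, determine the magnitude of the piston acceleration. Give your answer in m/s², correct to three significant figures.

525

ω = 2π·1177/60 = 123.3 rad/s
x(θ) = r cosθ + √(L² − r² sin²θ); with ω constant, a = ω²·d²x/dθ².
d²x/dθ² = −r cosθ − r²(cos2θ)/√u − r⁴ sin²2θ/(4u^{3/2}),  u = L² − r² sin²θ = 0.0205069 m².
Substituting r = 0.054 m, L = 0.1441 m, θ = 162.7°: d²x/dθ² = +0.034562 m.
a = ω²·d²x/dθ² = (123.3)²·(+0.034562) = +525.07 m/s²;  |a| = 525.07 m/s².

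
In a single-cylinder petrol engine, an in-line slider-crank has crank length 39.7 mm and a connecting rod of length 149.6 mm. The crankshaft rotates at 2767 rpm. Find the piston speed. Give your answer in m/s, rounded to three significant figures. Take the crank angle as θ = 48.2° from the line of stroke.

10.1

ω = 2π·2767/60 = 289.8 rad/s
For an in-line slider-crank, x = r cosθ + √(L² − r² sin²θ), so v = −rω sinθ·[1 + r cosθ/√(L² − r² sin²θ)].
With r = 0.0397 m, L = 0.1496 m, θ = 48.2°: √(L² − r² sin²θ) = 0.14664 m.
v = −0.0397·289.8·0.74548·[1 + 0.0397·0.66653/0.14664] = -10.123 m/s.
|v| = 10.123 m/s.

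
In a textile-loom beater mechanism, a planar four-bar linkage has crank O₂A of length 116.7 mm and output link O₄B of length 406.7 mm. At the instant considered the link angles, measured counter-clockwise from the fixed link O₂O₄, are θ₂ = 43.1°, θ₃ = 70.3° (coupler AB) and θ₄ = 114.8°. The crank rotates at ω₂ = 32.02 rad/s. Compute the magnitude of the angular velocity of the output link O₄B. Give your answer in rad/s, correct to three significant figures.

ω₂ = 32.02 rad/s
Differentiating the loop-closure r₂e^{iθ₂}+r₃e^{iθ₃}=r₁+r₄e^{iθ₄} gives r₂ω₂e^{iθ₂}+r₃ω₃e^{iθ₃}=r₄ω₄e^{iθ₄}.
Eliminating the other unknown: ω₄ = r₂ω₂ sin(θ₂−θ₃) / [r₄ sin(θ₄−θ₃)].
Numerator sine = -0.45710; denominator sine = +0.70091.
Result = 0.1167·32.02·(-0.45710) / (0.4067·(+0.70091)) = -5.9919 rad/s; magnitude 5.9919 rad/s.

5.99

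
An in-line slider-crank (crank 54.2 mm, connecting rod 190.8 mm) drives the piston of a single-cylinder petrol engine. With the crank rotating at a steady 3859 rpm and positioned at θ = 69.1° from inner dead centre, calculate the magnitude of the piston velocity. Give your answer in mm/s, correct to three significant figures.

22600

ω = 2π·3859/60 = 404.1 rad/s
For an in-line slider-crank, x = r cosθ + √(L² − r² sin²θ), so v = −rω sinθ·[1 + r cosθ/√(L² − r² sin²θ)].
With r = 0.0542 m, L = 0.1908 m, θ = 69.1°: √(L² − r² sin²θ) = 0.18396 m.
v = −0.0542·404.1·0.93420·[1 + 0.0542·0.35674/0.18396] = -22.613 m/s.
|v| = 22.613 m/s = 22613 mm/s.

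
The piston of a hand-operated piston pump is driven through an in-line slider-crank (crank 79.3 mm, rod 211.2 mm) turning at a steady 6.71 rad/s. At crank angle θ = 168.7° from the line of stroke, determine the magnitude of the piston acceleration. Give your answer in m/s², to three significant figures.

ω = 6.71 rad/s
x(θ) = r cosθ + √(L² − r² sin²θ); with ω constant, a = ω²·d²x/dθ².
d²x/dθ² = −r cosθ − r²(cos2θ)/√u − r⁴ sin²2θ/(4u^{3/2}),  u = L² − r² sin²θ = 0.044364 m².
Substituting r = 0.0793 m, L = 0.2112 m, θ = 168.7°: d²x/dθ² = +0.050043 m.
a = ω²·d²x/dθ² = (6.71)²·(+0.050043) = +2.2531 m/s²;  |a| = 2.2531 m/s².

2.25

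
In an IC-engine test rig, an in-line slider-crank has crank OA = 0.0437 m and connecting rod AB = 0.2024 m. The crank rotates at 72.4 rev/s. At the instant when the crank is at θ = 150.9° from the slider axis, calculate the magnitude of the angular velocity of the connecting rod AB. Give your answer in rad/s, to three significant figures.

86.3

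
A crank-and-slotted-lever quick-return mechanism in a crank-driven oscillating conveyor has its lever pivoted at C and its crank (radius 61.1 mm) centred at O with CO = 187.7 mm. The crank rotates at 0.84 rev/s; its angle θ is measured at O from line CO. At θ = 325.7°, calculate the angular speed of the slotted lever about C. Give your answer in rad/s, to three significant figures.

1.20

ω = 5.278 rad/s (from 0.84 rev/s).
Crank pin A relative to C: A = (d + r cosθ, r sinθ); lever angle φ = atan2(r sinθ, d + r cosθ).
Differentiating tanφ: φ̇ = rω(d cosθ + r)/(d² + r² + 2dr cosθ).
d² + r² + 2dr cosθ = |CA|² = 0.0579127 m²;  d cosθ + r = +0.21616 m.
|ω_lever| = |0.0611·5.278·+0.21616| / 0.0579127 = 1.2036 rad/s.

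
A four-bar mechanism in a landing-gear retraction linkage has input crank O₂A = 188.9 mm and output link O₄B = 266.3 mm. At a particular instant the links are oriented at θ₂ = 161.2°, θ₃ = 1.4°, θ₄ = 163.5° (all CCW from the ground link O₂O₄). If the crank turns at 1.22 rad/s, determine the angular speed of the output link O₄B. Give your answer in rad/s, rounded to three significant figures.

0.972

ω₂ = 1.22 rad/s
Differentiating the loop-closure r₂e^{iθ₂}+r₃e^{iθ₃}=r₁+r₄e^{iθ₄} gives r₂ω₂e^{iθ₂}+r₃ω₃e^{iθ₃}=r₄ω₄e^{iθ₄}.
Eliminating the other unknown: ω₄ = r₂ω₂ sin(θ₂−θ₃) / [r₄ sin(θ₄−θ₃)].
Numerator sine = +0.34530; denominator sine = +0.30736.
Result = 0.1889·1.22·(+0.34530) / (0.2663·(+0.30736)) = +0.97224 rad/s; magnitude 0.97224 rad/s.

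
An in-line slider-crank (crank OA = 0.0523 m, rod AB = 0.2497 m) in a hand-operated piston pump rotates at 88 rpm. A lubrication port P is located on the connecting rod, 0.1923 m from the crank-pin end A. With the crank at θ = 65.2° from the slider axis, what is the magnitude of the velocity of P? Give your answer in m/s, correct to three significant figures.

0.470

ω = 9.215 rad/s.  Crank-pin speed |V_A| = rω = 0.48196 m/s, perpendicular to OA.
Rod angle: sinφ = −(r/L) sinθ ⇒ φ = -10.961°; ω_rod = −rω cosθ/√(L²−r²sin²θ) = -0.82466 rad/s.
V_P = V_A + ω_rod × AP, with AP = 0.1923 m along the rod.
Components: V_Px = −rω sinθ − a·ω_rod·sinφ = -0.46767 m/s;  V_Py = rω cosθ + a·ω_rod·cosφ = +0.046472 m/s.
|V_P| = √(V_Px² + V_Py²) = 0.46997 m/s.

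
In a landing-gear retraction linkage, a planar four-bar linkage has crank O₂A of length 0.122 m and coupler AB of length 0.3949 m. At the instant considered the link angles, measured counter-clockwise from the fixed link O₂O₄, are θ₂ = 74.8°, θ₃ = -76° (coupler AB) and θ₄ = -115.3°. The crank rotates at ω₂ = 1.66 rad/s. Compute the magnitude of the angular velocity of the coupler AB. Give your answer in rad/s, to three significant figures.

ω₂ = 1.66 rad/s
Differentiating the loop-closure r₂e^{iθ₂}+r₃e^{iθ₃}=r₁+r₄e^{iθ₄} gives r₂ω₂e^{iθ₂}+r₃ω₃e^{iθ₃}=r₄ω₄e^{iθ₄}.
Eliminating the other unknown: ω₃ = r₂ω₂ sin(θ₄−θ₂) / [r₃ sin(θ₃−θ₄)].
Numerator sine = +0.17537; denominator sine = +0.63338.
Result = 0.122·1.66·(+0.17537) / (0.3949·(+0.63338)) = +0.14199 rad/s; magnitude 0.14199 rad/s.

0.142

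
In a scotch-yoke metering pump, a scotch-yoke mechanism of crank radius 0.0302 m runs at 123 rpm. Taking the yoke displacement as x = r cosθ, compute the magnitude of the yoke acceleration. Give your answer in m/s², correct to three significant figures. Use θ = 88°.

ω = 12.88 rad/s (from 123 rpm).
x = r cosθ ⇒ ẍ = −rω² cosθ (ω constant).
|a| = rω²|cosθ| = 0.0302·(12.88)²·|cos 88°| = 0.17486 m/s².

0.175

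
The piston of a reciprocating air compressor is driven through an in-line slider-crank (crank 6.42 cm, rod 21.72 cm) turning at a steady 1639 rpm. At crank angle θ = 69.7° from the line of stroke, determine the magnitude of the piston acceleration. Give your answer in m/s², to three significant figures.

ω = 2π·1639/60 = 171.6 rad/s
x(θ) = r cosθ + √(L² − r² sin²θ); with ω constant, a = ω²·d²x/dθ².
d²x/dθ² = −r cosθ − r²(cos2θ)/√u − r⁴ sin²2θ/(4u^{3/2}),  u = L² − r² sin²θ = 0.0435503 m².
Substituting r = 0.0642 m, L = 0.2172 m, θ = 69.7°: d²x/dθ² = -0.0074753 m.
a = ω²·d²x/dθ² = (171.6)²·(-0.0074753) = -220.21 m/s²;  |a| = 220.21 m/s².

220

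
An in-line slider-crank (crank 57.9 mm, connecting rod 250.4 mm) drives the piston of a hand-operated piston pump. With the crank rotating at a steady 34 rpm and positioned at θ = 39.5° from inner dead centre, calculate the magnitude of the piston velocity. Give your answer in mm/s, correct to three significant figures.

ω = 2π·34/60 = 3.56 rad/s
For an in-line slider-crank, x = r cosθ + √(L² − r² sin²θ), so v = −rω sinθ·[1 + r cosθ/√(L² − r² sin²θ)].
With r = 0.0579 m, L = 0.2504 m, θ = 39.5°: √(L² − r² sin²θ) = 0.24768 m.
v = −0.0579·3.56·0.63608·[1 + 0.0579·0.77162/0.24768] = -0.15478 m/s.
|v| = 0.15478 m/s = 154.78 mm/s.

155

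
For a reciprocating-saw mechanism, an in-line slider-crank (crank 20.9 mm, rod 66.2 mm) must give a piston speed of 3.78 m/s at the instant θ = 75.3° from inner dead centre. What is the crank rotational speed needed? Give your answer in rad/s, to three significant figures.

172

For an in-line slider-crank, |v_piston| = rω|sinθ|·[1 + r cosθ/√(L² − r² sin²θ)].
With r = 0.0209 m, L = 0.0662 m, θ = 75.3°: the bracketed kinematic factor |dx/dθ| = 0.021917 m.
ω = v/|dx/dθ| = 3.78/0.021917 = 172.47 rad/s.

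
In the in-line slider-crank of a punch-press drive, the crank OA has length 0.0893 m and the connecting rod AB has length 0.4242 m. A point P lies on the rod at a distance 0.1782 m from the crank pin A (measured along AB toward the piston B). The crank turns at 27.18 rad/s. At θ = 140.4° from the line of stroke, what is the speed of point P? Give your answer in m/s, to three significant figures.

1.80

ω = 27.18 rad/s.  Crank-pin speed |V_A| = rω = 2.4272 m/s, perpendicular to OA.
Rod angle: sinφ = −(r/L) sinθ ⇒ φ = -7.712°; ω_rod = −rω cosθ/√(L²−r²sin²θ) = +4.4489 rad/s.
V_P = V_A + ω_rod × AP, with AP = 0.1782 m along the rod.
Components: V_Px = −rω sinθ − a·ω_rod·sinφ = -1.4408 m/s;  V_Py = rω cosθ + a·ω_rod·cosφ = -1.0845 m/s.
|V_P| = √(V_Px² + V_Py²) = 1.8033 m/s.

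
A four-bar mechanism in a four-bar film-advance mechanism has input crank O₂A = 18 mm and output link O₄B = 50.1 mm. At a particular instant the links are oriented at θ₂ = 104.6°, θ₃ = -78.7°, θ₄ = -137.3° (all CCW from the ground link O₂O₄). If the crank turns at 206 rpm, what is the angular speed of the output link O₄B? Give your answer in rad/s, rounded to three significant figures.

ω₂ = 21.57 rad/s (from 206 rpm).
Differentiating the loop-closure r₂e^{iθ₂}+r₃e^{iθ₃}=r₁+r₄e^{iθ₄} gives r₂ω₂e^{iθ₂}+r₃ω₃e^{iθ₃}=r₄ω₄e^{iθ₄}.
Eliminating the other unknown: ω₄ = r₂ω₂ sin(θ₂−θ₃) / [r₄ sin(θ₄−θ₃)].
Numerator sine = -0.05756; denominator sine = -0.85355.
Result = 0.018·21.57·(-0.05756) / (0.0501·(-0.85355)) = +0.5227 rad/s; magnitude 0.5227 rad/s.

0.523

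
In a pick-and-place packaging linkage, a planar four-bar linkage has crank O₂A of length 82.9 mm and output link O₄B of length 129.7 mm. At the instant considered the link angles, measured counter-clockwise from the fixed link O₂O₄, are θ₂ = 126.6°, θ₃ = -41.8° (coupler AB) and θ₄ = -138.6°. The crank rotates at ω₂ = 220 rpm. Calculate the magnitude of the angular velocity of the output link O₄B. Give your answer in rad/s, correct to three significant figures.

2.98

ω₂ = 23.04 rad/s (from 220 rpm).
Differentiating the loop-closure r₂e^{iθ₂}+r₃e^{iθ₃}=r₁+r₄e^{iθ₄} gives r₂ω₂e^{iθ₂}+r₃ω₃e^{iθ₃}=r₄ω₄e^{iθ₄}.
Eliminating the other unknown: ω₄ = r₂ω₂ sin(θ₂−θ₃) / [r₄ sin(θ₄−θ₃)].
Numerator sine = +0.20108; denominator sine = -0.99297.
Result = 0.0829·23.04·(+0.20108) / (0.1297·(-0.99297)) = -2.9819 rad/s; magnitude 2.9819 rad/s.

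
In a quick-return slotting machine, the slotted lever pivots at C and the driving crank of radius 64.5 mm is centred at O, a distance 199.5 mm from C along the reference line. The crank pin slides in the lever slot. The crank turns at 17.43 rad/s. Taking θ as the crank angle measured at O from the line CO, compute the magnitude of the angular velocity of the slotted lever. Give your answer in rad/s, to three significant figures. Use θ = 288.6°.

ω = 17.43 rad/s
Crank pin A relative to C: A = (d + r cosθ, r sinθ); lever angle φ = atan2(r sinθ, d + r cosθ).
Differentiating tanφ: φ̇ = rω(d cosθ + r)/(d² + r² + 2dr cosθ).
d² + r² + 2dr cosθ = |CA|² = 0.0521691 m²;  d cosθ + r = +0.12813 m.
|ω_lever| = |0.0645·17.43·+0.12813| / 0.0521691 = 2.7612 rad/s.

2.76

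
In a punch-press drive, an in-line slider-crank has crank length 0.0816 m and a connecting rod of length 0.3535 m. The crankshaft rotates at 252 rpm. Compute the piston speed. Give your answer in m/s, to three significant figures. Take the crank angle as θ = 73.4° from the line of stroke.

2.20

ω = 2π·252/60 = 26.39 rad/s
For an in-line slider-crank, x = r cosθ + √(L² − r² sin²θ), so v = −rω sinθ·[1 + r cosθ/√(L² − r² sin²θ)].
With r = 0.0816 m, L = 0.3535 m, θ = 73.4°: √(L² − r² sin²θ) = 0.34474 m.
v = −0.0816·26.39·0.95832·[1 + 0.0816·0.28569/0.34474] = -2.2032 m/s.
|v| = 2.2032 m/s.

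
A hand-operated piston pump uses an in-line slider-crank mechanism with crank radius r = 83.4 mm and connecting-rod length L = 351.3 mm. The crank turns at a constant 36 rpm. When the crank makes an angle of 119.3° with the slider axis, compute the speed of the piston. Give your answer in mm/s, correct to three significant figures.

ω = 2π·36/60 = 3.77 rad/s
For an in-line slider-crank, x = r cosθ + √(L² − r² sin²θ), so v = −rω sinθ·[1 + r cosθ/√(L² − r² sin²θ)].
With r = 0.0834 m, L = 0.3513 m, θ = 119.3°: √(L² − r² sin²θ) = 0.34369 m.
v = −0.0834·3.77·0.87207·[1 + 0.0834·-0.48938/0.34369] = -0.24163 m/s.
|v| = 0.24163 m/s = 241.63 mm/s.

242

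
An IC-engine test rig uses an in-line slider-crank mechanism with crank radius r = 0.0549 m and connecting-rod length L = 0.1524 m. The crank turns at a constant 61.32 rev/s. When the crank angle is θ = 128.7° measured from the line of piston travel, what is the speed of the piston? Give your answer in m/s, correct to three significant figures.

12.6

ω = 2π·61.3 = 385.3 rad/s
For an in-line slider-crank, x = r cosθ + √(L² − r² sin²θ), so v = −rω sinθ·[1 + r cosθ/√(L² − r² sin²θ)].
With r = 0.0549 m, L = 0.1524 m, θ = 128.7°: √(L² − r² sin²θ) = 0.14625 m.
v = −0.0549·385.3·0.78043·[1 + 0.0549·-0.62524/0.14625] = -12.633 m/s.
|v| = 12.633 m/s.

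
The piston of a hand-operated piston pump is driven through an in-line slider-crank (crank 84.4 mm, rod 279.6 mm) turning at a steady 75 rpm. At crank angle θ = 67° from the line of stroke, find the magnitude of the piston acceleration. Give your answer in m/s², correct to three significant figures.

0.919

ω = 2π·75/60 = 7.854 rad/s
x(θ) = r cosθ + √(L² − r² sin²θ); with ω constant, a = ω²·d²x/dθ².
d²x/dθ² = −r cosθ − r²(cos2θ)/√u − r⁴ sin²2θ/(4u^{3/2}),  u = L² − r² sin²θ = 0.0721403 m².
Substituting r = 0.0844 m, L = 0.2796 m, θ = 67°: d²x/dθ² = -0.014893 m.
a = ω²·d²x/dθ² = (7.854)²·(-0.014893) = -0.91869 m/s²;  |a| = 0.91869 m/s².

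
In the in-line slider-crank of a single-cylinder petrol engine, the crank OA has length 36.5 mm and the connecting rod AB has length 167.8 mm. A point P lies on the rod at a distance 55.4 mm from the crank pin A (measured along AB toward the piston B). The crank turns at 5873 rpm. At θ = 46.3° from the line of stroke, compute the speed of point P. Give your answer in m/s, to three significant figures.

ω = 615 rad/s.  Crank-pin speed |V_A| = rω = 22.448 m/s, perpendicular to OA.
Rod angle: sinφ = −(r/L) sinθ ⇒ φ = -9.048°; ω_rod = −rω cosθ/√(L²−r²sin²θ) = -93.59 rad/s.
V_P = V_A + ω_rod × AP, with AP = 0.0554 m along the rod.
Components: V_Px = −rω sinθ − a·ω_rod·sinφ = -17.045 m/s;  V_Py = rω cosθ + a·ω_rod·cosφ = +10.389 m/s.
|V_P| = √(V_Px² + V_Py²) = 19.961 m/s.

20.0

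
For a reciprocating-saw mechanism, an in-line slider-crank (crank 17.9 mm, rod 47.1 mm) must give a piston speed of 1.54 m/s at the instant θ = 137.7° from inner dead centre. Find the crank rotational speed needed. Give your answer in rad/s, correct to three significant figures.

180

For an in-line slider-crank, |v_piston| = rω|sinθ|·[1 + r cosθ/√(L² − r² sin²θ)].
With r = 0.0179 m, L = 0.0471 m, θ = 137.7°: the bracketed kinematic factor |dx/dθ| = 0.0085441 m.
ω = v/|dx/dθ| = 1.54/0.0085441 = 180.24 rad/s.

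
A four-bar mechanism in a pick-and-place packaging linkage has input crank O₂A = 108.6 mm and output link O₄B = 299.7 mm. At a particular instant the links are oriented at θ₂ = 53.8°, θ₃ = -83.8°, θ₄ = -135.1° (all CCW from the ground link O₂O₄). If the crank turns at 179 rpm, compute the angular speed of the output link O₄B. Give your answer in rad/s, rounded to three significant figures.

5.87

ω₂ = 18.74 rad/s (from 179 rpm).
Differentiating the loop-closure r₂e^{iθ₂}+r₃e^{iθ₃}=r₁+r₄e^{iθ₄} gives r₂ω₂e^{iθ₂}+r₃ω₃e^{iθ₃}=r₄ω₄e^{iθ₄}.
Eliminating the other unknown: ω₄ = r₂ω₂ sin(θ₂−θ₃) / [r₄ sin(θ₄−θ₃)].
Numerator sine = +0.67430; denominator sine = -0.78043.
Result = 0.1086·18.74·(+0.67430) / (0.2997·(-0.78043)) = -5.8687 rad/s; magnitude 5.8687 rad/s.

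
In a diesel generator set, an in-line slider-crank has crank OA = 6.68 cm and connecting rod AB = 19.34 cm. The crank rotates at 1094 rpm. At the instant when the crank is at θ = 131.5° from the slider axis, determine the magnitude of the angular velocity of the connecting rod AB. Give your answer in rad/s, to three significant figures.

ω = 114.6 rad/s (converted from 1094 rpm).
The rod makes angle φ with the slider axis where L sinφ = r sinθ; differentiating, L cosφ·φ̇ = r ω cosθ.
L cosφ = √(L² − r² sin²θ) = 0.18682 m.
|ω_rod| = r ω |cosθ| / √(L² − r² sin²θ) = 0.0668·114.6·0.66262/0.18682 = 27.144 rad/s.

27.1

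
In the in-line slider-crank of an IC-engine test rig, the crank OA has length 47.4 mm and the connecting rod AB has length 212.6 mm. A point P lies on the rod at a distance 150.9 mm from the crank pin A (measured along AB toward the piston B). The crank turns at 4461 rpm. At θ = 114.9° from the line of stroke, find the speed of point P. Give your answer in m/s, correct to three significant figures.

18.9

ω = 467.2 rad/s.  Crank-pin speed |V_A| = rω = 22.143 m/s, perpendicular to OA.
Rod angle: sinφ = −(r/L) sinθ ⇒ φ = -11.667°; ω_rod = −rω cosθ/√(L²−r²sin²θ) = +44.778 rad/s.
V_P = V_A + ω_rod × AP, with AP = 0.1509 m along the rod.
Components: V_Px = −rω sinθ − a·ω_rod·sinφ = -18.718 m/s;  V_Py = rω cosθ + a·ω_rod·cosφ = -2.7057 m/s.
|V_P| = √(V_Px² + V_Py²) = 18.913 m/s.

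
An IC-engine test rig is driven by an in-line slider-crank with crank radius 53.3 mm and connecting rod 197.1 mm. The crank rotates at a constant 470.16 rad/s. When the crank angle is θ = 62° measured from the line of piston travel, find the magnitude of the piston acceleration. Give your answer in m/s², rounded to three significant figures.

ω = 470.2 rad/s
x(θ) = r cosθ + √(L² − r² sin²θ); with ω constant, a = ω²·d²x/dθ².
d²x/dθ² = −r cosθ − r²(cos2θ)/√u − r⁴ sin²2θ/(4u^{3/2}),  u = L² − r² sin²θ = 0.0366337 m².
Substituting r = 0.0533 m, L = 0.1971 m, θ = 62°: d²x/dθ² = -0.016921 m.
a = ω²·d²x/dθ² = (470.2)²·(-0.016921) = -3740.3 m/s²;  |a| = 3740.3 m/s².

3740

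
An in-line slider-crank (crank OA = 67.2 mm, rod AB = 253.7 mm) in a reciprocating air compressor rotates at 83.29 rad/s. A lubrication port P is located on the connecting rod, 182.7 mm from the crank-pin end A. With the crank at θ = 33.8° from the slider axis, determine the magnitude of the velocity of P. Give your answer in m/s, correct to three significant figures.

3.84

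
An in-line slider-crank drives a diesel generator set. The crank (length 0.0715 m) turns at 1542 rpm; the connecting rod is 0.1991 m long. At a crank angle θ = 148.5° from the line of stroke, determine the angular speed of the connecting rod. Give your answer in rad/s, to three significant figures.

50.3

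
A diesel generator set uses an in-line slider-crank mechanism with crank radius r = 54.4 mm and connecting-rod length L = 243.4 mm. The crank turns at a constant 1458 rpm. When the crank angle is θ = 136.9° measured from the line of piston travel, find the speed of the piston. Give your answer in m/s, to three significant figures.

ω = 2π·1458/60 = 152.7 rad/s
For an in-line slider-crank, x = r cosθ + √(L² − r² sin²θ), so v = −rω sinθ·[1 + r cosθ/√(L² − r² sin²θ)].
With r = 0.0544 m, L = 0.2434 m, θ = 136.9°: √(L² − r² sin²θ) = 0.24055 m.
v = −0.0544·152.7·0.68327·[1 + 0.0544·-0.73016/0.24055] = -4.738 m/s.
|v| = 4.738 m/s.

4.74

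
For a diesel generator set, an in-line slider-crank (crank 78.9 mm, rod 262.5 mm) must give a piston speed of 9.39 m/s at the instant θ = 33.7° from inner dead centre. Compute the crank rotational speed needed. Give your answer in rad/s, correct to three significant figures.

For an in-line slider-crank, |v_piston| = rω|sinθ|·[1 + r cosθ/√(L² − r² sin²θ)].
With r = 0.0789 m, L = 0.2625 m, θ = 33.7°: the bracketed kinematic factor |dx/dθ| = 0.05488 m.
ω = v/|dx/dθ| = 9.39/0.05488 = 171.1 rad/s.

171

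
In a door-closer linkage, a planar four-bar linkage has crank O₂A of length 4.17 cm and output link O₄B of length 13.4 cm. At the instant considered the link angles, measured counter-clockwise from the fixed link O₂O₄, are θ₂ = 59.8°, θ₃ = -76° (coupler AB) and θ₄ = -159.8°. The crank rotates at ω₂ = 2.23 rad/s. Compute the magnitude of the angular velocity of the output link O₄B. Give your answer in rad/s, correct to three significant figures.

0.487

ω₂ = 2.23 rad/s
Differentiating the loop-closure r₂e^{iθ₂}+r₃e^{iθ₃}=r₁+r₄e^{iθ₄} gives r₂ω₂e^{iθ₂}+r₃ω₃e^{iθ₃}=r₄ω₄e^{iθ₄}.
Eliminating the other unknown: ω₄ = r₂ω₂ sin(θ₂−θ₃) / [r₄ sin(θ₄−θ₃)].
Numerator sine = +0.69717; denominator sine = -0.99415.
Result = 0.0417·2.23·(+0.69717) / (0.134·(-0.99415)) = -0.48665 rad/s; magnitude 0.48665 rad/s.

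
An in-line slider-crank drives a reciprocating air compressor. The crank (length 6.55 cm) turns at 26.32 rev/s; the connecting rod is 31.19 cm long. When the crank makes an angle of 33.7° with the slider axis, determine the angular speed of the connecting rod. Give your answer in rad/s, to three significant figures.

29.1

ω = 165.4 rad/s (converted from 26.32 rev/s).
The rod makes angle φ with the slider axis where L sinφ = r sinθ; differentiating, L cosφ·φ̇ = r ω cosθ.
L cosφ = √(L² − r² sin²θ) = 0.30978 m.
|ω_rod| = r ω |cosθ| / √(L² − r² sin²θ) = 0.0655·165.4·0.83195/0.30978 = 29.091 rad/s.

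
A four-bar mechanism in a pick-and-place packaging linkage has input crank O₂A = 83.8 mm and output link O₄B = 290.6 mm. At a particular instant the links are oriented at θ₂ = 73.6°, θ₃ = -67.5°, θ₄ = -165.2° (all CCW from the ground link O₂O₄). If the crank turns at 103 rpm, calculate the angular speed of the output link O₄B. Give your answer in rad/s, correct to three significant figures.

1.97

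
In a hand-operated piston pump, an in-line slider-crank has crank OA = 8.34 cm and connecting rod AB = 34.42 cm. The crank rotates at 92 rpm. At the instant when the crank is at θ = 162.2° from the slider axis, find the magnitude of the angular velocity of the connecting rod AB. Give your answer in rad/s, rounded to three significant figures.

ω = 9.634 rad/s (converted from 92 rpm).
The rod makes angle φ with the slider axis where L sinφ = r sinθ; differentiating, L cosφ·φ̇ = r ω cosθ.
L cosφ = √(L² − r² sin²θ) = 0.34325 m.
|ω_rod| = r ω |cosθ| / √(L² − r² sin²θ) = 0.0834·9.634·0.95213/0.34325 = 2.2288 rad/s.

2.23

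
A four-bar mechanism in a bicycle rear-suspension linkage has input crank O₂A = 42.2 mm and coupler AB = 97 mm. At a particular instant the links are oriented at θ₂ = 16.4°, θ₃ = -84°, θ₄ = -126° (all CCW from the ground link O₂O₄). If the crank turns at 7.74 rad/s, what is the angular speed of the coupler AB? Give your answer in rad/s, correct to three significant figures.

3.07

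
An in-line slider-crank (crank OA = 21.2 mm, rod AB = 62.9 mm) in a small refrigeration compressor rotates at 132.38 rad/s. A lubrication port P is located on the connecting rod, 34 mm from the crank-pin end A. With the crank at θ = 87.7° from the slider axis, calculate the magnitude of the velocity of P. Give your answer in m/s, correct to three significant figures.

2.83

ω = 132.4 rad/s.  Crank-pin speed |V_A| = rω = 2.8065 m/s, perpendicular to OA.
Rod angle: sinφ = −(r/L) sinθ ⇒ φ = -19.680°; ω_rod = −rω cosθ/√(L²−r²sin²θ) = -1.9017 rad/s.
V_P = V_A + ω_rod × AP, with AP = 0.034 m along the rod.
Components: V_Px = −rω sinθ − a·ω_rod·sinφ = -2.826 m/s;  V_Py = rω cosθ + a·ω_rod·cosφ = +0.051748 m/s.
|V_P| = √(V_Px² + V_Py²) = 2.8264 m/s.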